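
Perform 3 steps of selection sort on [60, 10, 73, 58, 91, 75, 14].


Initial: [60, 10, 73, 58, 91, 75, 14]
Step 1: min=10 at 1
  Swap: [10, 60, 73, 58, 91, 75, 14]
Step 2: min=14 at 6
  Swap: [10, 14, 73, 58, 91, 75, 60]
Step 3: min=58 at 3
  Swap: [10, 14, 58, 73, 91, 75, 60]

After 3 steps: [10, 14, 58, 73, 91, 75, 60]


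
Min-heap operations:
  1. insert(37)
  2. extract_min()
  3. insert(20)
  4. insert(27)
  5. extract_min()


insert(37) -> [37]
extract_min()->37, []
insert(20) -> [20]
insert(27) -> [20, 27]
extract_min()->20, [27]

Final heap: [27]


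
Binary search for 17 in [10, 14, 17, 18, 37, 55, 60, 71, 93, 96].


Step 1: lo=0, hi=9, mid=4, val=37
Step 2: lo=0, hi=3, mid=1, val=14
Step 3: lo=2, hi=3, mid=2, val=17

Found at index 2


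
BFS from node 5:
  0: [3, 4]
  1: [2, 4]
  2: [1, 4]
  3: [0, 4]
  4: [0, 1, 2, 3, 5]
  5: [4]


Visit 5, enqueue [4]
Visit 4, enqueue [0, 1, 2, 3]
Visit 0, enqueue []
Visit 1, enqueue []
Visit 2, enqueue []
Visit 3, enqueue []

BFS order: [5, 4, 0, 1, 2, 3]


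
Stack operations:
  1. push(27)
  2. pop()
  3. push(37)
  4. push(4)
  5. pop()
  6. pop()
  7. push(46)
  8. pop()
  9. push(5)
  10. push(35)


push(27) -> [27]
pop()->27, []
push(37) -> [37]
push(4) -> [37, 4]
pop()->4, [37]
pop()->37, []
push(46) -> [46]
pop()->46, []
push(5) -> [5]
push(35) -> [5, 35]

Final stack: [5, 35]


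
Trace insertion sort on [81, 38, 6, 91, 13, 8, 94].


Initial: [81, 38, 6, 91, 13, 8, 94]
Insert 38: [38, 81, 6, 91, 13, 8, 94]
Insert 6: [6, 38, 81, 91, 13, 8, 94]
Insert 91: [6, 38, 81, 91, 13, 8, 94]
Insert 13: [6, 13, 38, 81, 91, 8, 94]
Insert 8: [6, 8, 13, 38, 81, 91, 94]
Insert 94: [6, 8, 13, 38, 81, 91, 94]

Sorted: [6, 8, 13, 38, 81, 91, 94]


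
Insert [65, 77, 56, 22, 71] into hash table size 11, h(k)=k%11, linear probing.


Insert 65: h=10 -> slot 10
Insert 77: h=0 -> slot 0
Insert 56: h=1 -> slot 1
Insert 22: h=0, 2 probes -> slot 2
Insert 71: h=5 -> slot 5

Table: [77, 56, 22, None, None, 71, None, None, None, None, 65]


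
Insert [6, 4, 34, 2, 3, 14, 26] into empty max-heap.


Insert 6: [6]
Insert 4: [6, 4]
Insert 34: [34, 4, 6]
Insert 2: [34, 4, 6, 2]
Insert 3: [34, 4, 6, 2, 3]
Insert 14: [34, 4, 14, 2, 3, 6]
Insert 26: [34, 4, 26, 2, 3, 6, 14]

Final heap: [34, 4, 26, 2, 3, 6, 14]


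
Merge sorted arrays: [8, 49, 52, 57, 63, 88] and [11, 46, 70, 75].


Take 8 from A
Take 11 from B
Take 46 from B
Take 49 from A
Take 52 from A
Take 57 from A
Take 63 from A
Take 70 from B
Take 75 from B

Merged: [8, 11, 46, 49, 52, 57, 63, 70, 75, 88]


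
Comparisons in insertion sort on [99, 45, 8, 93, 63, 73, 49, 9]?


Algorithm: insertion sort
Input: [99, 45, 8, 93, 63, 73, 49, 9]
Sorted: [8, 9, 45, 49, 63, 73, 93, 99]

23


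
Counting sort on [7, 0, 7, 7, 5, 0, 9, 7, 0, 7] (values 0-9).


Input: [7, 0, 7, 7, 5, 0, 9, 7, 0, 7]
Counts: [3, 0, 0, 0, 0, 1, 0, 5, 0, 1]

Sorted: [0, 0, 0, 5, 7, 7, 7, 7, 7, 9]


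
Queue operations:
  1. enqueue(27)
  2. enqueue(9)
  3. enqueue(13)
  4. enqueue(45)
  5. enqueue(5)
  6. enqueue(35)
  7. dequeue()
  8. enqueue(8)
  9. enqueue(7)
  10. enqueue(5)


enqueue(27) -> [27]
enqueue(9) -> [27, 9]
enqueue(13) -> [27, 9, 13]
enqueue(45) -> [27, 9, 13, 45]
enqueue(5) -> [27, 9, 13, 45, 5]
enqueue(35) -> [27, 9, 13, 45, 5, 35]
dequeue()->27, [9, 13, 45, 5, 35]
enqueue(8) -> [9, 13, 45, 5, 35, 8]
enqueue(7) -> [9, 13, 45, 5, 35, 8, 7]
enqueue(5) -> [9, 13, 45, 5, 35, 8, 7, 5]

Final queue: [9, 13, 45, 5, 35, 8, 7, 5]


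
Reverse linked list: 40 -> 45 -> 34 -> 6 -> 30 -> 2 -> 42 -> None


Step 1: curr=40, set curr.next=prev(None) | reversed so far: 40
Step 2: curr=45, set curr.next=prev(40) | reversed so far: 45 -> 40
Step 3: curr=34, set curr.next=prev(45) | reversed so far: 34 -> 45 -> 40
Step 4: curr=6, set curr.next=prev(34) | reversed so far: 6 -> 34 -> 45 -> 40
Step 5: curr=30, set curr.next=prev(6) | reversed so far: 30 -> 6 -> 34 -> 45 -> 40
Step 6: curr=2, set curr.next=prev(30) | reversed so far: 2 -> 30 -> 6 -> 34 -> 45 -> 40
Step 7: curr=42, set curr.next=prev(2) | reversed so far: 42 -> 2 -> 30 -> 6 -> 34 -> 45 -> 40

42 -> 2 -> 30 -> 6 -> 34 -> 45 -> 40 -> None


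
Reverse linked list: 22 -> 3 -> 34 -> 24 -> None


Step 1: curr=22, set curr.next=prev(None) | reversed so far: 22
Step 2: curr=3, set curr.next=prev(22) | reversed so far: 3 -> 22
Step 3: curr=34, set curr.next=prev(3) | reversed so far: 34 -> 3 -> 22
Step 4: curr=24, set curr.next=prev(34) | reversed so far: 24 -> 34 -> 3 -> 22

24 -> 34 -> 3 -> 22 -> None


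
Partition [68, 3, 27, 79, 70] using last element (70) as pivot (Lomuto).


Pivot: 70
  68 <= 70: advance i (no swap)
  3 <= 70: advance i (no swap)
  27 <= 70: advance i (no swap)
Place pivot at 3: [68, 3, 27, 70, 79]

Partitioned: [68, 3, 27, 70, 79]


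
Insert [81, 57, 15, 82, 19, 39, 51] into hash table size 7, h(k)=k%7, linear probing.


Insert 81: h=4 -> slot 4
Insert 57: h=1 -> slot 1
Insert 15: h=1, 1 probes -> slot 2
Insert 82: h=5 -> slot 5
Insert 19: h=5, 1 probes -> slot 6
Insert 39: h=4, 3 probes -> slot 0
Insert 51: h=2, 1 probes -> slot 3

Table: [39, 57, 15, 51, 81, 82, 19]


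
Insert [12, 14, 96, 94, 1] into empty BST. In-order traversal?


Insert 12: root
Insert 14: R from 12
Insert 96: R from 12 -> R from 14
Insert 94: R from 12 -> R from 14 -> L from 96
Insert 1: L from 12

In-order: [1, 12, 14, 94, 96]


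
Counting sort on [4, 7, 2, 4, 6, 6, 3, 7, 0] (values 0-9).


Input: [4, 7, 2, 4, 6, 6, 3, 7, 0]
Counts: [1, 0, 1, 1, 2, 0, 2, 2, 0, 0]

Sorted: [0, 2, 3, 4, 4, 6, 6, 7, 7]


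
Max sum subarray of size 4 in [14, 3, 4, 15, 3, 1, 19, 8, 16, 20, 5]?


[0:4]: 36
[1:5]: 25
[2:6]: 23
[3:7]: 38
[4:8]: 31
[5:9]: 44
[6:10]: 63
[7:11]: 49

Max: 63 at [6:10]


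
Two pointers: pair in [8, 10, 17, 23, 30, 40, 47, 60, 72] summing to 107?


lo=0(8)+hi=8(72)=80
lo=1(10)+hi=8(72)=82
lo=2(17)+hi=8(72)=89
lo=3(23)+hi=8(72)=95
lo=4(30)+hi=8(72)=102
lo=5(40)+hi=8(72)=112
lo=5(40)+hi=7(60)=100
lo=6(47)+hi=7(60)=107

Yes: 47+60=107


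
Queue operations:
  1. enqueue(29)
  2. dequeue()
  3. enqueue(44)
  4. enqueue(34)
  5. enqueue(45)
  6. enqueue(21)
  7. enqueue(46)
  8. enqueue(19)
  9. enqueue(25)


enqueue(29) -> [29]
dequeue()->29, []
enqueue(44) -> [44]
enqueue(34) -> [44, 34]
enqueue(45) -> [44, 34, 45]
enqueue(21) -> [44, 34, 45, 21]
enqueue(46) -> [44, 34, 45, 21, 46]
enqueue(19) -> [44, 34, 45, 21, 46, 19]
enqueue(25) -> [44, 34, 45, 21, 46, 19, 25]

Final queue: [44, 34, 45, 21, 46, 19, 25]


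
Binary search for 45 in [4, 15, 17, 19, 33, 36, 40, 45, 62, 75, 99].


Step 1: lo=0, hi=10, mid=5, val=36
Step 2: lo=6, hi=10, mid=8, val=62
Step 3: lo=6, hi=7, mid=6, val=40
Step 4: lo=7, hi=7, mid=7, val=45

Found at index 7


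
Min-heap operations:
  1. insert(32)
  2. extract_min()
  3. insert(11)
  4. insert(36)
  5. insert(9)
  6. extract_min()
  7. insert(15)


insert(32) -> [32]
extract_min()->32, []
insert(11) -> [11]
insert(36) -> [11, 36]
insert(9) -> [9, 36, 11]
extract_min()->9, [11, 36]
insert(15) -> [11, 36, 15]

Final heap: [11, 36, 15]


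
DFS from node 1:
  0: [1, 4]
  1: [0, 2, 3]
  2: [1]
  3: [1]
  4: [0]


Visit 1, push [3, 2, 0]
Visit 0, push [4]
Visit 4, push []
Visit 2, push []
Visit 3, push []

DFS order: [1, 0, 4, 2, 3]


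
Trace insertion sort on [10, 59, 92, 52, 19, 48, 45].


Initial: [10, 59, 92, 52, 19, 48, 45]
Insert 59: [10, 59, 92, 52, 19, 48, 45]
Insert 92: [10, 59, 92, 52, 19, 48, 45]
Insert 52: [10, 52, 59, 92, 19, 48, 45]
Insert 19: [10, 19, 52, 59, 92, 48, 45]
Insert 48: [10, 19, 48, 52, 59, 92, 45]
Insert 45: [10, 19, 45, 48, 52, 59, 92]

Sorted: [10, 19, 45, 48, 52, 59, 92]


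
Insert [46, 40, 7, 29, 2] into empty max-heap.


Insert 46: [46]
Insert 40: [46, 40]
Insert 7: [46, 40, 7]
Insert 29: [46, 40, 7, 29]
Insert 2: [46, 40, 7, 29, 2]

Final heap: [46, 40, 7, 29, 2]


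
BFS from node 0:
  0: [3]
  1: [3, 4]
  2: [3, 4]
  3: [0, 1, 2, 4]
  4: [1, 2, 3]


Visit 0, enqueue [3]
Visit 3, enqueue [1, 2, 4]
Visit 1, enqueue []
Visit 2, enqueue []
Visit 4, enqueue []

BFS order: [0, 3, 1, 2, 4]


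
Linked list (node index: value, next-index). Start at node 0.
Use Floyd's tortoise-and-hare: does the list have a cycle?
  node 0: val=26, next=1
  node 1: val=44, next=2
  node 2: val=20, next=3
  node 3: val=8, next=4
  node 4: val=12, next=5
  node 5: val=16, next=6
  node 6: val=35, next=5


Floyd's tortoise (slow, +1) and hare (fast, +2):
  init: slow=0, fast=0
  step 1: slow=1, fast=2
  step 2: slow=2, fast=4
  step 3: slow=3, fast=6
  step 4: slow=4, fast=6
  step 5: slow=5, fast=6
  step 6: slow=6, fast=6
  slow == fast at node 6: cycle detected

Cycle: yes


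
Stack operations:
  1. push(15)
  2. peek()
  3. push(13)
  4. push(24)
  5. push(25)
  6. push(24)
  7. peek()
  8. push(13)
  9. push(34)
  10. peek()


push(15) -> [15]
peek()->15
push(13) -> [15, 13]
push(24) -> [15, 13, 24]
push(25) -> [15, 13, 24, 25]
push(24) -> [15, 13, 24, 25, 24]
peek()->24
push(13) -> [15, 13, 24, 25, 24, 13]
push(34) -> [15, 13, 24, 25, 24, 13, 34]
peek()->34

Final stack: [15, 13, 24, 25, 24, 13, 34]


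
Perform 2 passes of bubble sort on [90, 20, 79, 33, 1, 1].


Initial: [90, 20, 79, 33, 1, 1]
Pass 1: [20, 79, 33, 1, 1, 90] (5 swaps)
Pass 2: [20, 33, 1, 1, 79, 90] (3 swaps)

After 2 passes: [20, 33, 1, 1, 79, 90]


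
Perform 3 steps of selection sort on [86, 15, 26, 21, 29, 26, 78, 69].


Initial: [86, 15, 26, 21, 29, 26, 78, 69]
Step 1: min=15 at 1
  Swap: [15, 86, 26, 21, 29, 26, 78, 69]
Step 2: min=21 at 3
  Swap: [15, 21, 26, 86, 29, 26, 78, 69]
Step 3: min=26 at 2
  Swap: [15, 21, 26, 86, 29, 26, 78, 69]

After 3 steps: [15, 21, 26, 86, 29, 26, 78, 69]


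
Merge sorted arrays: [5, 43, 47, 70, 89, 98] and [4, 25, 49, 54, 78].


Take 4 from B
Take 5 from A
Take 25 from B
Take 43 from A
Take 47 from A
Take 49 from B
Take 54 from B
Take 70 from A
Take 78 from B

Merged: [4, 5, 25, 43, 47, 49, 54, 70, 78, 89, 98]


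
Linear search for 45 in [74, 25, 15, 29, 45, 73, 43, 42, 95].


i=0: 74!=45
i=1: 25!=45
i=2: 15!=45
i=3: 29!=45
i=4: 45==45 found!

Found at 4, 5 comps


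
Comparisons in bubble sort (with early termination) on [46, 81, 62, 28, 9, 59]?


Algorithm: bubble sort (with early termination)
Input: [46, 81, 62, 28, 9, 59]
Sorted: [9, 28, 46, 59, 62, 81]

15


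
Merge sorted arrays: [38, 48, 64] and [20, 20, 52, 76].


Take 20 from B
Take 20 from B
Take 38 from A
Take 48 from A
Take 52 from B
Take 64 from A

Merged: [20, 20, 38, 48, 52, 64, 76]


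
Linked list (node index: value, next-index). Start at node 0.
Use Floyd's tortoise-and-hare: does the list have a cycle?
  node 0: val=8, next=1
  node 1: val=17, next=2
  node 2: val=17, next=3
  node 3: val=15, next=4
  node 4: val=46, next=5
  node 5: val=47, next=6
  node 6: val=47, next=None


Floyd's tortoise (slow, +1) and hare (fast, +2):
  init: slow=0, fast=0
  step 1: slow=1, fast=2
  step 2: slow=2, fast=4
  step 3: slow=3, fast=6
  step 4: fast -> None, no cycle

Cycle: no


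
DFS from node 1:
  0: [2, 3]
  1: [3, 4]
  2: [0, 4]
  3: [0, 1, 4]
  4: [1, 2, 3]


Visit 1, push [4, 3]
Visit 3, push [4, 0]
Visit 0, push [2]
Visit 2, push [4]
Visit 4, push []

DFS order: [1, 3, 0, 2, 4]


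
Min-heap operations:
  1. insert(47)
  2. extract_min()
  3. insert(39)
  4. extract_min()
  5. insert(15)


insert(47) -> [47]
extract_min()->47, []
insert(39) -> [39]
extract_min()->39, []
insert(15) -> [15]

Final heap: [15]


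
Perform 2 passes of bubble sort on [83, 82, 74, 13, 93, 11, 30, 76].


Initial: [83, 82, 74, 13, 93, 11, 30, 76]
Pass 1: [82, 74, 13, 83, 11, 30, 76, 93] (6 swaps)
Pass 2: [74, 13, 82, 11, 30, 76, 83, 93] (5 swaps)

After 2 passes: [74, 13, 82, 11, 30, 76, 83, 93]


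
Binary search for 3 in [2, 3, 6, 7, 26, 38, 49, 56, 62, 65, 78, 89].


Step 1: lo=0, hi=11, mid=5, val=38
Step 2: lo=0, hi=4, mid=2, val=6
Step 3: lo=0, hi=1, mid=0, val=2
Step 4: lo=1, hi=1, mid=1, val=3

Found at index 1


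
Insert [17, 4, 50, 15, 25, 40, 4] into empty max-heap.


Insert 17: [17]
Insert 4: [17, 4]
Insert 50: [50, 4, 17]
Insert 15: [50, 15, 17, 4]
Insert 25: [50, 25, 17, 4, 15]
Insert 40: [50, 25, 40, 4, 15, 17]
Insert 4: [50, 25, 40, 4, 15, 17, 4]

Final heap: [50, 25, 40, 4, 15, 17, 4]


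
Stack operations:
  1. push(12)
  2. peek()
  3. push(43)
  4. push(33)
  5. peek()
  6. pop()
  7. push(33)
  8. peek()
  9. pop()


push(12) -> [12]
peek()->12
push(43) -> [12, 43]
push(33) -> [12, 43, 33]
peek()->33
pop()->33, [12, 43]
push(33) -> [12, 43, 33]
peek()->33
pop()->33, [12, 43]

Final stack: [12, 43]


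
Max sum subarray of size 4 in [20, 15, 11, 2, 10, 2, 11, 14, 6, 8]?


[0:4]: 48
[1:5]: 38
[2:6]: 25
[3:7]: 25
[4:8]: 37
[5:9]: 33
[6:10]: 39

Max: 48 at [0:4]


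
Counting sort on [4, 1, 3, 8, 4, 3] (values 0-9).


Input: [4, 1, 3, 8, 4, 3]
Counts: [0, 1, 0, 2, 2, 0, 0, 0, 1, 0]

Sorted: [1, 3, 3, 4, 4, 8]


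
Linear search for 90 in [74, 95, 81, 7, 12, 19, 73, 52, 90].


i=0: 74!=90
i=1: 95!=90
i=2: 81!=90
i=3: 7!=90
i=4: 12!=90
i=5: 19!=90
i=6: 73!=90
i=7: 52!=90
i=8: 90==90 found!

Found at 8, 9 comps


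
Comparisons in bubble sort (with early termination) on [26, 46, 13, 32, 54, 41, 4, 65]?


Algorithm: bubble sort (with early termination)
Input: [26, 46, 13, 32, 54, 41, 4, 65]
Sorted: [4, 13, 26, 32, 41, 46, 54, 65]

28


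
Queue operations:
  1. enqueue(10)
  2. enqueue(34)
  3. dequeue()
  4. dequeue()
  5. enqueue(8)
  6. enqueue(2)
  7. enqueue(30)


enqueue(10) -> [10]
enqueue(34) -> [10, 34]
dequeue()->10, [34]
dequeue()->34, []
enqueue(8) -> [8]
enqueue(2) -> [8, 2]
enqueue(30) -> [8, 2, 30]

Final queue: [8, 2, 30]


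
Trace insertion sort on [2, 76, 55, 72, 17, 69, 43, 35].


Initial: [2, 76, 55, 72, 17, 69, 43, 35]
Insert 76: [2, 76, 55, 72, 17, 69, 43, 35]
Insert 55: [2, 55, 76, 72, 17, 69, 43, 35]
Insert 72: [2, 55, 72, 76, 17, 69, 43, 35]
Insert 17: [2, 17, 55, 72, 76, 69, 43, 35]
Insert 69: [2, 17, 55, 69, 72, 76, 43, 35]
Insert 43: [2, 17, 43, 55, 69, 72, 76, 35]
Insert 35: [2, 17, 35, 43, 55, 69, 72, 76]

Sorted: [2, 17, 35, 43, 55, 69, 72, 76]


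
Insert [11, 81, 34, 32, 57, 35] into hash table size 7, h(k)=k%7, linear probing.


Insert 11: h=4 -> slot 4
Insert 81: h=4, 1 probes -> slot 5
Insert 34: h=6 -> slot 6
Insert 32: h=4, 3 probes -> slot 0
Insert 57: h=1 -> slot 1
Insert 35: h=0, 2 probes -> slot 2

Table: [32, 57, 35, None, 11, 81, 34]


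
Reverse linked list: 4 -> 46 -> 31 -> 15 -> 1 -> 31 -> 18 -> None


Step 1: curr=4, set curr.next=prev(None) | reversed so far: 4
Step 2: curr=46, set curr.next=prev(4) | reversed so far: 46 -> 4
Step 3: curr=31, set curr.next=prev(46) | reversed so far: 31 -> 46 -> 4
Step 4: curr=15, set curr.next=prev(31) | reversed so far: 15 -> 31 -> 46 -> 4
Step 5: curr=1, set curr.next=prev(15) | reversed so far: 1 -> 15 -> 31 -> 46 -> 4
Step 6: curr=31, set curr.next=prev(1) | reversed so far: 31 -> 1 -> 15 -> 31 -> 46 -> 4
Step 7: curr=18, set curr.next=prev(31) | reversed so far: 18 -> 31 -> 1 -> 15 -> 31 -> 46 -> 4

18 -> 31 -> 1 -> 15 -> 31 -> 46 -> 4 -> None


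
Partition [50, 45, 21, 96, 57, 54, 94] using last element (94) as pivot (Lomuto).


Pivot: 94
  50 <= 94: advance i (no swap)
  45 <= 94: advance i (no swap)
  21 <= 94: advance i (no swap)
  57 <= 94: swap -> [50, 45, 21, 57, 96, 54, 94]
  54 <= 94: swap -> [50, 45, 21, 57, 54, 96, 94]
Place pivot at 5: [50, 45, 21, 57, 54, 94, 96]

Partitioned: [50, 45, 21, 57, 54, 94, 96]


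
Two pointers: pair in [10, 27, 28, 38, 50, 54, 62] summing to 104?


lo=0(10)+hi=6(62)=72
lo=1(27)+hi=6(62)=89
lo=2(28)+hi=6(62)=90
lo=3(38)+hi=6(62)=100
lo=4(50)+hi=6(62)=112
lo=4(50)+hi=5(54)=104

Yes: 50+54=104


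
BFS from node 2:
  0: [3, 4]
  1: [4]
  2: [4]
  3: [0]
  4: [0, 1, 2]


Visit 2, enqueue [4]
Visit 4, enqueue [0, 1]
Visit 0, enqueue [3]
Visit 1, enqueue []
Visit 3, enqueue []

BFS order: [2, 4, 0, 1, 3]


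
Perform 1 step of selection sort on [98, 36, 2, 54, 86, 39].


Initial: [98, 36, 2, 54, 86, 39]
Step 1: min=2 at 2
  Swap: [2, 36, 98, 54, 86, 39]

After 1 step: [2, 36, 98, 54, 86, 39]


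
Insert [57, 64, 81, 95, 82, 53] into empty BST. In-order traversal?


Insert 57: root
Insert 64: R from 57
Insert 81: R from 57 -> R from 64
Insert 95: R from 57 -> R from 64 -> R from 81
Insert 82: R from 57 -> R from 64 -> R from 81 -> L from 95
Insert 53: L from 57

In-order: [53, 57, 64, 81, 82, 95]


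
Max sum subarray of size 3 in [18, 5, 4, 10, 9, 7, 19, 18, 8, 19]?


[0:3]: 27
[1:4]: 19
[2:5]: 23
[3:6]: 26
[4:7]: 35
[5:8]: 44
[6:9]: 45
[7:10]: 45

Max: 45 at [6:9]


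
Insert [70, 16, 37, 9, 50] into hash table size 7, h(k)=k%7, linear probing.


Insert 70: h=0 -> slot 0
Insert 16: h=2 -> slot 2
Insert 37: h=2, 1 probes -> slot 3
Insert 9: h=2, 2 probes -> slot 4
Insert 50: h=1 -> slot 1

Table: [70, 50, 16, 37, 9, None, None]


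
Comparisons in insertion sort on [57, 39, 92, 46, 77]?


Algorithm: insertion sort
Input: [57, 39, 92, 46, 77]
Sorted: [39, 46, 57, 77, 92]

7


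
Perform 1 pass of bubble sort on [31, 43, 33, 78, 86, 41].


Initial: [31, 43, 33, 78, 86, 41]
Pass 1: [31, 33, 43, 78, 41, 86] (2 swaps)

After 1 pass: [31, 33, 43, 78, 41, 86]


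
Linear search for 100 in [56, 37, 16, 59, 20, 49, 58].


i=0: 56!=100
i=1: 37!=100
i=2: 16!=100
i=3: 59!=100
i=4: 20!=100
i=5: 49!=100
i=6: 58!=100

Not found, 7 comps


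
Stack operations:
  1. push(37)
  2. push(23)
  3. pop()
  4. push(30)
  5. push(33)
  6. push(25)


push(37) -> [37]
push(23) -> [37, 23]
pop()->23, [37]
push(30) -> [37, 30]
push(33) -> [37, 30, 33]
push(25) -> [37, 30, 33, 25]

Final stack: [37, 30, 33, 25]


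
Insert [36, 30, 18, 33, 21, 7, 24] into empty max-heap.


Insert 36: [36]
Insert 30: [36, 30]
Insert 18: [36, 30, 18]
Insert 33: [36, 33, 18, 30]
Insert 21: [36, 33, 18, 30, 21]
Insert 7: [36, 33, 18, 30, 21, 7]
Insert 24: [36, 33, 24, 30, 21, 7, 18]

Final heap: [36, 33, 24, 30, 21, 7, 18]


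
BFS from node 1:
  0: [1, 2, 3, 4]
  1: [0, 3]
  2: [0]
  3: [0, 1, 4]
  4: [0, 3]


Visit 1, enqueue [0, 3]
Visit 0, enqueue [2, 4]
Visit 3, enqueue []
Visit 2, enqueue []
Visit 4, enqueue []

BFS order: [1, 0, 3, 2, 4]


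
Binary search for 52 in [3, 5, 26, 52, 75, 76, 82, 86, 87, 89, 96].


Step 1: lo=0, hi=10, mid=5, val=76
Step 2: lo=0, hi=4, mid=2, val=26
Step 3: lo=3, hi=4, mid=3, val=52

Found at index 3


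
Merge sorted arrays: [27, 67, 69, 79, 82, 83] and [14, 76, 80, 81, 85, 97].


Take 14 from B
Take 27 from A
Take 67 from A
Take 69 from A
Take 76 from B
Take 79 from A
Take 80 from B
Take 81 from B
Take 82 from A
Take 83 from A

Merged: [14, 27, 67, 69, 76, 79, 80, 81, 82, 83, 85, 97]


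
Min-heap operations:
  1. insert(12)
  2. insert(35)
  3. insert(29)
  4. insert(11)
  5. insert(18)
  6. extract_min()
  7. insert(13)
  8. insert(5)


insert(12) -> [12]
insert(35) -> [12, 35]
insert(29) -> [12, 35, 29]
insert(11) -> [11, 12, 29, 35]
insert(18) -> [11, 12, 29, 35, 18]
extract_min()->11, [12, 18, 29, 35]
insert(13) -> [12, 13, 29, 35, 18]
insert(5) -> [5, 13, 12, 35, 18, 29]

Final heap: [5, 13, 12, 35, 18, 29]


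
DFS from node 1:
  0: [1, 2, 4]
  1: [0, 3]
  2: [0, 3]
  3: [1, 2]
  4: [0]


Visit 1, push [3, 0]
Visit 0, push [4, 2]
Visit 2, push [3]
Visit 3, push []
Visit 4, push []

DFS order: [1, 0, 2, 3, 4]


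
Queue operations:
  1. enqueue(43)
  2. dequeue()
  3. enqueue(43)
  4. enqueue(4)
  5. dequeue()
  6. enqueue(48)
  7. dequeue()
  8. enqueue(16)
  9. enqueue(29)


enqueue(43) -> [43]
dequeue()->43, []
enqueue(43) -> [43]
enqueue(4) -> [43, 4]
dequeue()->43, [4]
enqueue(48) -> [4, 48]
dequeue()->4, [48]
enqueue(16) -> [48, 16]
enqueue(29) -> [48, 16, 29]

Final queue: [48, 16, 29]


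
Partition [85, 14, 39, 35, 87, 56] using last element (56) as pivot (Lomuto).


Pivot: 56
  14 <= 56: swap -> [14, 85, 39, 35, 87, 56]
  39 <= 56: swap -> [14, 39, 85, 35, 87, 56]
  35 <= 56: swap -> [14, 39, 35, 85, 87, 56]
Place pivot at 3: [14, 39, 35, 56, 87, 85]

Partitioned: [14, 39, 35, 56, 87, 85]


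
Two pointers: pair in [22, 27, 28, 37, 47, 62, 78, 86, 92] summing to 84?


lo=0(22)+hi=8(92)=114
lo=0(22)+hi=7(86)=108
lo=0(22)+hi=6(78)=100
lo=0(22)+hi=5(62)=84

Yes: 22+62=84


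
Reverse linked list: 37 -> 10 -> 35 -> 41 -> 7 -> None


Step 1: curr=37, set curr.next=prev(None) | reversed so far: 37
Step 2: curr=10, set curr.next=prev(37) | reversed so far: 10 -> 37
Step 3: curr=35, set curr.next=prev(10) | reversed so far: 35 -> 10 -> 37
Step 4: curr=41, set curr.next=prev(35) | reversed so far: 41 -> 35 -> 10 -> 37
Step 5: curr=7, set curr.next=prev(41) | reversed so far: 7 -> 41 -> 35 -> 10 -> 37

7 -> 41 -> 35 -> 10 -> 37 -> None


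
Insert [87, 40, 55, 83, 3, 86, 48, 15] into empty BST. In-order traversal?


Insert 87: root
Insert 40: L from 87
Insert 55: L from 87 -> R from 40
Insert 83: L from 87 -> R from 40 -> R from 55
Insert 3: L from 87 -> L from 40
Insert 86: L from 87 -> R from 40 -> R from 55 -> R from 83
Insert 48: L from 87 -> R from 40 -> L from 55
Insert 15: L from 87 -> L from 40 -> R from 3

In-order: [3, 15, 40, 48, 55, 83, 86, 87]


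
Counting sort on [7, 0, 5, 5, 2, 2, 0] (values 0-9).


Input: [7, 0, 5, 5, 2, 2, 0]
Counts: [2, 0, 2, 0, 0, 2, 0, 1, 0, 0]

Sorted: [0, 0, 2, 2, 5, 5, 7]


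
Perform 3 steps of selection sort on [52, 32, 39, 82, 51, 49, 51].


Initial: [52, 32, 39, 82, 51, 49, 51]
Step 1: min=32 at 1
  Swap: [32, 52, 39, 82, 51, 49, 51]
Step 2: min=39 at 2
  Swap: [32, 39, 52, 82, 51, 49, 51]
Step 3: min=49 at 5
  Swap: [32, 39, 49, 82, 51, 52, 51]

After 3 steps: [32, 39, 49, 82, 51, 52, 51]


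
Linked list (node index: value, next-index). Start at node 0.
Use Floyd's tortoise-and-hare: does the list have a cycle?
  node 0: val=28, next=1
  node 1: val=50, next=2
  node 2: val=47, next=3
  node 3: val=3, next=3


Floyd's tortoise (slow, +1) and hare (fast, +2):
  init: slow=0, fast=0
  step 1: slow=1, fast=2
  step 2: slow=2, fast=3
  step 3: slow=3, fast=3
  slow == fast at node 3: cycle detected

Cycle: yes


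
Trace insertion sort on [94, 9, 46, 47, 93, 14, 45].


Initial: [94, 9, 46, 47, 93, 14, 45]
Insert 9: [9, 94, 46, 47, 93, 14, 45]
Insert 46: [9, 46, 94, 47, 93, 14, 45]
Insert 47: [9, 46, 47, 94, 93, 14, 45]
Insert 93: [9, 46, 47, 93, 94, 14, 45]
Insert 14: [9, 14, 46, 47, 93, 94, 45]
Insert 45: [9, 14, 45, 46, 47, 93, 94]

Sorted: [9, 14, 45, 46, 47, 93, 94]


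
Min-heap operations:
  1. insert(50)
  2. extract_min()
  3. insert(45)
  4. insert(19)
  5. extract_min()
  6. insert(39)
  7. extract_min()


insert(50) -> [50]
extract_min()->50, []
insert(45) -> [45]
insert(19) -> [19, 45]
extract_min()->19, [45]
insert(39) -> [39, 45]
extract_min()->39, [45]

Final heap: [45]


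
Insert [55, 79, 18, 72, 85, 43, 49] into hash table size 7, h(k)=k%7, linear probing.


Insert 55: h=6 -> slot 6
Insert 79: h=2 -> slot 2
Insert 18: h=4 -> slot 4
Insert 72: h=2, 1 probes -> slot 3
Insert 85: h=1 -> slot 1
Insert 43: h=1, 4 probes -> slot 5
Insert 49: h=0 -> slot 0

Table: [49, 85, 79, 72, 18, 43, 55]


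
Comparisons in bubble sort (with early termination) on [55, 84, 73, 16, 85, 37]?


Algorithm: bubble sort (with early termination)
Input: [55, 84, 73, 16, 85, 37]
Sorted: [16, 37, 55, 73, 84, 85]

15


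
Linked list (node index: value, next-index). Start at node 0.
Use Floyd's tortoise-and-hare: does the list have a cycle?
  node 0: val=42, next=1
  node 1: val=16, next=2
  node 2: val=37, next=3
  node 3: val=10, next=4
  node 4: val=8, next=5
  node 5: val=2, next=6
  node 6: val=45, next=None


Floyd's tortoise (slow, +1) and hare (fast, +2):
  init: slow=0, fast=0
  step 1: slow=1, fast=2
  step 2: slow=2, fast=4
  step 3: slow=3, fast=6
  step 4: fast -> None, no cycle

Cycle: no


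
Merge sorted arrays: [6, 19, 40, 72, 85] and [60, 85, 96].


Take 6 from A
Take 19 from A
Take 40 from A
Take 60 from B
Take 72 from A
Take 85 from A

Merged: [6, 19, 40, 60, 72, 85, 85, 96]


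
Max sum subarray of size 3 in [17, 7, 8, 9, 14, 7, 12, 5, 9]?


[0:3]: 32
[1:4]: 24
[2:5]: 31
[3:6]: 30
[4:7]: 33
[5:8]: 24
[6:9]: 26

Max: 33 at [4:7]


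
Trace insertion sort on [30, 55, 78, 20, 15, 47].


Initial: [30, 55, 78, 20, 15, 47]
Insert 55: [30, 55, 78, 20, 15, 47]
Insert 78: [30, 55, 78, 20, 15, 47]
Insert 20: [20, 30, 55, 78, 15, 47]
Insert 15: [15, 20, 30, 55, 78, 47]
Insert 47: [15, 20, 30, 47, 55, 78]

Sorted: [15, 20, 30, 47, 55, 78]


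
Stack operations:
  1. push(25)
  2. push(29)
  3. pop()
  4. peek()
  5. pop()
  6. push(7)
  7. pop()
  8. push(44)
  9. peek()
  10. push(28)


push(25) -> [25]
push(29) -> [25, 29]
pop()->29, [25]
peek()->25
pop()->25, []
push(7) -> [7]
pop()->7, []
push(44) -> [44]
peek()->44
push(28) -> [44, 28]

Final stack: [44, 28]


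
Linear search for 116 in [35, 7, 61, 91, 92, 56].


i=0: 35!=116
i=1: 7!=116
i=2: 61!=116
i=3: 91!=116
i=4: 92!=116
i=5: 56!=116

Not found, 6 comps


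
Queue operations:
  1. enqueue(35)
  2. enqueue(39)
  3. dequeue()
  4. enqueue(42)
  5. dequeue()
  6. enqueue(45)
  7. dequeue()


enqueue(35) -> [35]
enqueue(39) -> [35, 39]
dequeue()->35, [39]
enqueue(42) -> [39, 42]
dequeue()->39, [42]
enqueue(45) -> [42, 45]
dequeue()->42, [45]

Final queue: [45]


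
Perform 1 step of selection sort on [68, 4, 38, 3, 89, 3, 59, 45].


Initial: [68, 4, 38, 3, 89, 3, 59, 45]
Step 1: min=3 at 3
  Swap: [3, 4, 38, 68, 89, 3, 59, 45]

After 1 step: [3, 4, 38, 68, 89, 3, 59, 45]


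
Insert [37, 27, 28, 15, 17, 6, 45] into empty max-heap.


Insert 37: [37]
Insert 27: [37, 27]
Insert 28: [37, 27, 28]
Insert 15: [37, 27, 28, 15]
Insert 17: [37, 27, 28, 15, 17]
Insert 6: [37, 27, 28, 15, 17, 6]
Insert 45: [45, 27, 37, 15, 17, 6, 28]

Final heap: [45, 27, 37, 15, 17, 6, 28]


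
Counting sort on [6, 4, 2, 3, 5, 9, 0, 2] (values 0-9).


Input: [6, 4, 2, 3, 5, 9, 0, 2]
Counts: [1, 0, 2, 1, 1, 1, 1, 0, 0, 1]

Sorted: [0, 2, 2, 3, 4, 5, 6, 9]


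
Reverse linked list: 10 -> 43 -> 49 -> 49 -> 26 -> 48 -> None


Step 1: curr=10, set curr.next=prev(None) | reversed so far: 10
Step 2: curr=43, set curr.next=prev(10) | reversed so far: 43 -> 10
Step 3: curr=49, set curr.next=prev(43) | reversed so far: 49 -> 43 -> 10
Step 4: curr=49, set curr.next=prev(49) | reversed so far: 49 -> 49 -> 43 -> 10
Step 5: curr=26, set curr.next=prev(49) | reversed so far: 26 -> 49 -> 49 -> 43 -> 10
Step 6: curr=48, set curr.next=prev(26) | reversed so far: 48 -> 26 -> 49 -> 49 -> 43 -> 10

48 -> 26 -> 49 -> 49 -> 43 -> 10 -> None


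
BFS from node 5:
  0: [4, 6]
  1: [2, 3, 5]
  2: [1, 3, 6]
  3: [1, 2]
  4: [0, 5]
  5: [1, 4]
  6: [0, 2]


Visit 5, enqueue [1, 4]
Visit 1, enqueue [2, 3]
Visit 4, enqueue [0]
Visit 2, enqueue [6]
Visit 3, enqueue []
Visit 0, enqueue []
Visit 6, enqueue []

BFS order: [5, 1, 4, 2, 3, 0, 6]


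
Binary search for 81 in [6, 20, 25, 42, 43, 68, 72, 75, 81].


Step 1: lo=0, hi=8, mid=4, val=43
Step 2: lo=5, hi=8, mid=6, val=72
Step 3: lo=7, hi=8, mid=7, val=75
Step 4: lo=8, hi=8, mid=8, val=81

Found at index 8


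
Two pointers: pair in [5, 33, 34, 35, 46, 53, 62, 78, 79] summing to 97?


lo=0(5)+hi=8(79)=84
lo=1(33)+hi=8(79)=112
lo=1(33)+hi=7(78)=111
lo=1(33)+hi=6(62)=95
lo=2(34)+hi=6(62)=96
lo=3(35)+hi=6(62)=97

Yes: 35+62=97


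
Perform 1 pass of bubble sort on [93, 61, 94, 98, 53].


Initial: [93, 61, 94, 98, 53]
Pass 1: [61, 93, 94, 53, 98] (2 swaps)

After 1 pass: [61, 93, 94, 53, 98]


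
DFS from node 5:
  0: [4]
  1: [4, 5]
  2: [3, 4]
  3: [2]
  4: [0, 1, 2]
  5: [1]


Visit 5, push [1]
Visit 1, push [4]
Visit 4, push [2, 0]
Visit 0, push []
Visit 2, push [3]
Visit 3, push []

DFS order: [5, 1, 4, 0, 2, 3]


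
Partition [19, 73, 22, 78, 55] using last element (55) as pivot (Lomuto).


Pivot: 55
  19 <= 55: advance i (no swap)
  22 <= 55: swap -> [19, 22, 73, 78, 55]
Place pivot at 2: [19, 22, 55, 78, 73]

Partitioned: [19, 22, 55, 78, 73]


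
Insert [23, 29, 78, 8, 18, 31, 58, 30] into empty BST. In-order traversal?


Insert 23: root
Insert 29: R from 23
Insert 78: R from 23 -> R from 29
Insert 8: L from 23
Insert 18: L from 23 -> R from 8
Insert 31: R from 23 -> R from 29 -> L from 78
Insert 58: R from 23 -> R from 29 -> L from 78 -> R from 31
Insert 30: R from 23 -> R from 29 -> L from 78 -> L from 31

In-order: [8, 18, 23, 29, 30, 31, 58, 78]


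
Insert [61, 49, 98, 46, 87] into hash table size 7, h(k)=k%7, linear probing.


Insert 61: h=5 -> slot 5
Insert 49: h=0 -> slot 0
Insert 98: h=0, 1 probes -> slot 1
Insert 46: h=4 -> slot 4
Insert 87: h=3 -> slot 3

Table: [49, 98, None, 87, 46, 61, None]


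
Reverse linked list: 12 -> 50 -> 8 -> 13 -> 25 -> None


Step 1: curr=12, set curr.next=prev(None) | reversed so far: 12
Step 2: curr=50, set curr.next=prev(12) | reversed so far: 50 -> 12
Step 3: curr=8, set curr.next=prev(50) | reversed so far: 8 -> 50 -> 12
Step 4: curr=13, set curr.next=prev(8) | reversed so far: 13 -> 8 -> 50 -> 12
Step 5: curr=25, set curr.next=prev(13) | reversed so far: 25 -> 13 -> 8 -> 50 -> 12

25 -> 13 -> 8 -> 50 -> 12 -> None


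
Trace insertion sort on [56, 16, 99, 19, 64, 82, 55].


Initial: [56, 16, 99, 19, 64, 82, 55]
Insert 16: [16, 56, 99, 19, 64, 82, 55]
Insert 99: [16, 56, 99, 19, 64, 82, 55]
Insert 19: [16, 19, 56, 99, 64, 82, 55]
Insert 64: [16, 19, 56, 64, 99, 82, 55]
Insert 82: [16, 19, 56, 64, 82, 99, 55]
Insert 55: [16, 19, 55, 56, 64, 82, 99]

Sorted: [16, 19, 55, 56, 64, 82, 99]


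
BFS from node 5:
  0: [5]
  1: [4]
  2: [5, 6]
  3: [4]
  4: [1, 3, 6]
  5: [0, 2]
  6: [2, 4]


Visit 5, enqueue [0, 2]
Visit 0, enqueue []
Visit 2, enqueue [6]
Visit 6, enqueue [4]
Visit 4, enqueue [1, 3]
Visit 1, enqueue []
Visit 3, enqueue []

BFS order: [5, 0, 2, 6, 4, 1, 3]


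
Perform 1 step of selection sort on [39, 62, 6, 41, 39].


Initial: [39, 62, 6, 41, 39]
Step 1: min=6 at 2
  Swap: [6, 62, 39, 41, 39]

After 1 step: [6, 62, 39, 41, 39]


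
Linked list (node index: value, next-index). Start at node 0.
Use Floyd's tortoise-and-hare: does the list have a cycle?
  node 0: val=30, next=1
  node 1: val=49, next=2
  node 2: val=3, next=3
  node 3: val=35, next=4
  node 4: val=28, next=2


Floyd's tortoise (slow, +1) and hare (fast, +2):
  init: slow=0, fast=0
  step 1: slow=1, fast=2
  step 2: slow=2, fast=4
  step 3: slow=3, fast=3
  slow == fast at node 3: cycle detected

Cycle: yes


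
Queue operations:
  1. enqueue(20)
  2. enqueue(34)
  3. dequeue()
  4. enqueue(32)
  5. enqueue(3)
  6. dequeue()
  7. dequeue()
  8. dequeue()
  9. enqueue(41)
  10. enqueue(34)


enqueue(20) -> [20]
enqueue(34) -> [20, 34]
dequeue()->20, [34]
enqueue(32) -> [34, 32]
enqueue(3) -> [34, 32, 3]
dequeue()->34, [32, 3]
dequeue()->32, [3]
dequeue()->3, []
enqueue(41) -> [41]
enqueue(34) -> [41, 34]

Final queue: [41, 34]


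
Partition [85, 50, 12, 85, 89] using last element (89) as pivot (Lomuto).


Pivot: 89
  85 <= 89: advance i (no swap)
  50 <= 89: advance i (no swap)
  12 <= 89: advance i (no swap)
  85 <= 89: advance i (no swap)
Place pivot at 4: [85, 50, 12, 85, 89]

Partitioned: [85, 50, 12, 85, 89]


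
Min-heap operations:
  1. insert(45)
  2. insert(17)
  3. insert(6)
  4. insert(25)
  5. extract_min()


insert(45) -> [45]
insert(17) -> [17, 45]
insert(6) -> [6, 45, 17]
insert(25) -> [6, 25, 17, 45]
extract_min()->6, [17, 25, 45]

Final heap: [17, 25, 45]


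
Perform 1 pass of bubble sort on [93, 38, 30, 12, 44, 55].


Initial: [93, 38, 30, 12, 44, 55]
Pass 1: [38, 30, 12, 44, 55, 93] (5 swaps)

After 1 pass: [38, 30, 12, 44, 55, 93]


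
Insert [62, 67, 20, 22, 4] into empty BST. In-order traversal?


Insert 62: root
Insert 67: R from 62
Insert 20: L from 62
Insert 22: L from 62 -> R from 20
Insert 4: L from 62 -> L from 20

In-order: [4, 20, 22, 62, 67]


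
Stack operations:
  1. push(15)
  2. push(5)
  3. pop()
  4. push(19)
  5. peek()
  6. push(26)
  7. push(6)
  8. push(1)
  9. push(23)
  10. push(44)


push(15) -> [15]
push(5) -> [15, 5]
pop()->5, [15]
push(19) -> [15, 19]
peek()->19
push(26) -> [15, 19, 26]
push(6) -> [15, 19, 26, 6]
push(1) -> [15, 19, 26, 6, 1]
push(23) -> [15, 19, 26, 6, 1, 23]
push(44) -> [15, 19, 26, 6, 1, 23, 44]

Final stack: [15, 19, 26, 6, 1, 23, 44]


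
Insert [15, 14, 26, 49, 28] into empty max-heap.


Insert 15: [15]
Insert 14: [15, 14]
Insert 26: [26, 14, 15]
Insert 49: [49, 26, 15, 14]
Insert 28: [49, 28, 15, 14, 26]

Final heap: [49, 28, 15, 14, 26]


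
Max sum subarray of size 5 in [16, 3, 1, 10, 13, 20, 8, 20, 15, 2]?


[0:5]: 43
[1:6]: 47
[2:7]: 52
[3:8]: 71
[4:9]: 76
[5:10]: 65

Max: 76 at [4:9]


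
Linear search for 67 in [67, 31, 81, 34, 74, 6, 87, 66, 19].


i=0: 67==67 found!

Found at 0, 1 comps


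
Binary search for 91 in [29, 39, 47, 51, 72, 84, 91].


Step 1: lo=0, hi=6, mid=3, val=51
Step 2: lo=4, hi=6, mid=5, val=84
Step 3: lo=6, hi=6, mid=6, val=91

Found at index 6


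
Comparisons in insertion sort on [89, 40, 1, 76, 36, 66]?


Algorithm: insertion sort
Input: [89, 40, 1, 76, 36, 66]
Sorted: [1, 36, 40, 66, 76, 89]

12


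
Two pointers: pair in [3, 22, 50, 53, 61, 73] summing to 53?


lo=0(3)+hi=5(73)=76
lo=0(3)+hi=4(61)=64
lo=0(3)+hi=3(53)=56
lo=0(3)+hi=2(50)=53

Yes: 3+50=53


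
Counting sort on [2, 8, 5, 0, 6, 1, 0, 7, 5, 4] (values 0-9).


Input: [2, 8, 5, 0, 6, 1, 0, 7, 5, 4]
Counts: [2, 1, 1, 0, 1, 2, 1, 1, 1, 0]

Sorted: [0, 0, 1, 2, 4, 5, 5, 6, 7, 8]


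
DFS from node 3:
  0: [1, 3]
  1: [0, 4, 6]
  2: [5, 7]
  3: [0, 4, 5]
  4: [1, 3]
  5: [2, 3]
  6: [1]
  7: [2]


Visit 3, push [5, 4, 0]
Visit 0, push [1]
Visit 1, push [6, 4]
Visit 4, push []
Visit 6, push []
Visit 5, push [2]
Visit 2, push [7]
Visit 7, push []

DFS order: [3, 0, 1, 4, 6, 5, 2, 7]


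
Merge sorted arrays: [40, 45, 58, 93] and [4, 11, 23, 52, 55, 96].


Take 4 from B
Take 11 from B
Take 23 from B
Take 40 from A
Take 45 from A
Take 52 from B
Take 55 from B
Take 58 from A
Take 93 from A

Merged: [4, 11, 23, 40, 45, 52, 55, 58, 93, 96]


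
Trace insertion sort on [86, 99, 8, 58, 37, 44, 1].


Initial: [86, 99, 8, 58, 37, 44, 1]
Insert 99: [86, 99, 8, 58, 37, 44, 1]
Insert 8: [8, 86, 99, 58, 37, 44, 1]
Insert 58: [8, 58, 86, 99, 37, 44, 1]
Insert 37: [8, 37, 58, 86, 99, 44, 1]
Insert 44: [8, 37, 44, 58, 86, 99, 1]
Insert 1: [1, 8, 37, 44, 58, 86, 99]

Sorted: [1, 8, 37, 44, 58, 86, 99]


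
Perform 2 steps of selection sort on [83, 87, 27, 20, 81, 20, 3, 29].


Initial: [83, 87, 27, 20, 81, 20, 3, 29]
Step 1: min=3 at 6
  Swap: [3, 87, 27, 20, 81, 20, 83, 29]
Step 2: min=20 at 3
  Swap: [3, 20, 27, 87, 81, 20, 83, 29]

After 2 steps: [3, 20, 27, 87, 81, 20, 83, 29]


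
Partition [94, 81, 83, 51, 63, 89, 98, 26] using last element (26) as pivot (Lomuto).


Pivot: 26
Place pivot at 0: [26, 81, 83, 51, 63, 89, 98, 94]

Partitioned: [26, 81, 83, 51, 63, 89, 98, 94]


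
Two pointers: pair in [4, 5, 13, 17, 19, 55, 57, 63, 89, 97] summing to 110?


lo=0(4)+hi=9(97)=101
lo=1(5)+hi=9(97)=102
lo=2(13)+hi=9(97)=110

Yes: 13+97=110


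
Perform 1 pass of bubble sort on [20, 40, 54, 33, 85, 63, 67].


Initial: [20, 40, 54, 33, 85, 63, 67]
Pass 1: [20, 40, 33, 54, 63, 67, 85] (3 swaps)

After 1 pass: [20, 40, 33, 54, 63, 67, 85]


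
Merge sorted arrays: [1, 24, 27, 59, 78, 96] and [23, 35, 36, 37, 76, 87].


Take 1 from A
Take 23 from B
Take 24 from A
Take 27 from A
Take 35 from B
Take 36 from B
Take 37 from B
Take 59 from A
Take 76 from B
Take 78 from A
Take 87 from B

Merged: [1, 23, 24, 27, 35, 36, 37, 59, 76, 78, 87, 96]


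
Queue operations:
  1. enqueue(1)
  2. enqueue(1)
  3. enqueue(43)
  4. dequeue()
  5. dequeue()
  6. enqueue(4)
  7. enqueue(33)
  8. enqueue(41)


enqueue(1) -> [1]
enqueue(1) -> [1, 1]
enqueue(43) -> [1, 1, 43]
dequeue()->1, [1, 43]
dequeue()->1, [43]
enqueue(4) -> [43, 4]
enqueue(33) -> [43, 4, 33]
enqueue(41) -> [43, 4, 33, 41]

Final queue: [43, 4, 33, 41]


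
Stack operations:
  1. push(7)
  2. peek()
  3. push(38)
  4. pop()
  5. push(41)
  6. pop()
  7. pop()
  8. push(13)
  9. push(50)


push(7) -> [7]
peek()->7
push(38) -> [7, 38]
pop()->38, [7]
push(41) -> [7, 41]
pop()->41, [7]
pop()->7, []
push(13) -> [13]
push(50) -> [13, 50]

Final stack: [13, 50]


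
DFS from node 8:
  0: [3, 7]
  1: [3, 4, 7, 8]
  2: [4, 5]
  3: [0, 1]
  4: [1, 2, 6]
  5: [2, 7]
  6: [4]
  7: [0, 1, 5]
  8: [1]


Visit 8, push [1]
Visit 1, push [7, 4, 3]
Visit 3, push [0]
Visit 0, push [7]
Visit 7, push [5]
Visit 5, push [2]
Visit 2, push [4]
Visit 4, push [6]
Visit 6, push []

DFS order: [8, 1, 3, 0, 7, 5, 2, 4, 6]


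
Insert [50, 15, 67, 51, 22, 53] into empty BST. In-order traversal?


Insert 50: root
Insert 15: L from 50
Insert 67: R from 50
Insert 51: R from 50 -> L from 67
Insert 22: L from 50 -> R from 15
Insert 53: R from 50 -> L from 67 -> R from 51

In-order: [15, 22, 50, 51, 53, 67]


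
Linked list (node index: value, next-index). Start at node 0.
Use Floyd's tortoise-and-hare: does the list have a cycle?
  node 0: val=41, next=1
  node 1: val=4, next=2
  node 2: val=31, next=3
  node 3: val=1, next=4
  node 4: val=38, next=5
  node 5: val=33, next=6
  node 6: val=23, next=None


Floyd's tortoise (slow, +1) and hare (fast, +2):
  init: slow=0, fast=0
  step 1: slow=1, fast=2
  step 2: slow=2, fast=4
  step 3: slow=3, fast=6
  step 4: fast -> None, no cycle

Cycle: no


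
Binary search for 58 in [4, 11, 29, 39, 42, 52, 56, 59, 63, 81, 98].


Step 1: lo=0, hi=10, mid=5, val=52
Step 2: lo=6, hi=10, mid=8, val=63
Step 3: lo=6, hi=7, mid=6, val=56
Step 4: lo=7, hi=7, mid=7, val=59

Not found


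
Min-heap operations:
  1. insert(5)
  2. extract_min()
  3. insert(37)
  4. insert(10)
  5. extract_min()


insert(5) -> [5]
extract_min()->5, []
insert(37) -> [37]
insert(10) -> [10, 37]
extract_min()->10, [37]

Final heap: [37]


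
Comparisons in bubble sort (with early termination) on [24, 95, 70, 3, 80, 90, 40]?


Algorithm: bubble sort (with early termination)
Input: [24, 95, 70, 3, 80, 90, 40]
Sorted: [3, 24, 40, 70, 80, 90, 95]

20


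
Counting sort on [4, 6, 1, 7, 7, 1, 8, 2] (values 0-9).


Input: [4, 6, 1, 7, 7, 1, 8, 2]
Counts: [0, 2, 1, 0, 1, 0, 1, 2, 1, 0]

Sorted: [1, 1, 2, 4, 6, 7, 7, 8]


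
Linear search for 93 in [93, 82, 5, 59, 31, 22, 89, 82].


i=0: 93==93 found!

Found at 0, 1 comps


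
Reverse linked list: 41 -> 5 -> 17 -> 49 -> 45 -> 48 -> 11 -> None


Step 1: curr=41, set curr.next=prev(None) | reversed so far: 41
Step 2: curr=5, set curr.next=prev(41) | reversed so far: 5 -> 41
Step 3: curr=17, set curr.next=prev(5) | reversed so far: 17 -> 5 -> 41
Step 4: curr=49, set curr.next=prev(17) | reversed so far: 49 -> 17 -> 5 -> 41
Step 5: curr=45, set curr.next=prev(49) | reversed so far: 45 -> 49 -> 17 -> 5 -> 41
Step 6: curr=48, set curr.next=prev(45) | reversed so far: 48 -> 45 -> 49 -> 17 -> 5 -> 41
Step 7: curr=11, set curr.next=prev(48) | reversed so far: 11 -> 48 -> 45 -> 49 -> 17 -> 5 -> 41

11 -> 48 -> 45 -> 49 -> 17 -> 5 -> 41 -> None


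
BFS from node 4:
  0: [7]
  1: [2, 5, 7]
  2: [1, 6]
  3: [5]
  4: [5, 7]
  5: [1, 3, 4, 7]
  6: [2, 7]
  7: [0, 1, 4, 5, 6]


Visit 4, enqueue [5, 7]
Visit 5, enqueue [1, 3]
Visit 7, enqueue [0, 6]
Visit 1, enqueue [2]
Visit 3, enqueue []
Visit 0, enqueue []
Visit 6, enqueue []
Visit 2, enqueue []

BFS order: [4, 5, 7, 1, 3, 0, 6, 2]


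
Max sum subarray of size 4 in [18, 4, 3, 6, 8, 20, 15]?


[0:4]: 31
[1:5]: 21
[2:6]: 37
[3:7]: 49

Max: 49 at [3:7]


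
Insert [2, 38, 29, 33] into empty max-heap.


Insert 2: [2]
Insert 38: [38, 2]
Insert 29: [38, 2, 29]
Insert 33: [38, 33, 29, 2]

Final heap: [38, 33, 29, 2]


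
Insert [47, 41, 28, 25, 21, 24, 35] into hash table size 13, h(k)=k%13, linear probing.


Insert 47: h=8 -> slot 8
Insert 41: h=2 -> slot 2
Insert 28: h=2, 1 probes -> slot 3
Insert 25: h=12 -> slot 12
Insert 21: h=8, 1 probes -> slot 9
Insert 24: h=11 -> slot 11
Insert 35: h=9, 1 probes -> slot 10

Table: [None, None, 41, 28, None, None, None, None, 47, 21, 35, 24, 25]
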